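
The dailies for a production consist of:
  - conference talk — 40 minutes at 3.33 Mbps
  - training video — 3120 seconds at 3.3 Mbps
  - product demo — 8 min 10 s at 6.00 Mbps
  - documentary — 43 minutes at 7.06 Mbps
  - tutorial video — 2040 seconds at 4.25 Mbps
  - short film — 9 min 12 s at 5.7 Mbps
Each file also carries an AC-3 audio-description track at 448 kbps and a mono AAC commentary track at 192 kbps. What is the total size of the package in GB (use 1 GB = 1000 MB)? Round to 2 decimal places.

Audio total: 448 + 192 = 640 kbps = 0.640 Mbps.
conference talk: 3.970 Mbps × 2400 s = 9528.0 Mb
training video: 3.940 Mbps × 3120 s = 12292.8 Mb
product demo: 6.640 Mbps × 490 s = 3253.6 Mb
documentary: 7.700 Mbps × 2580 s = 19866.0 Mb
tutorial video: 4.890 Mbps × 2040 s = 9975.6 Mb
short film: 6.340 Mbps × 552 s = 3499.7 Mb
Total: 58415.7 Mb = 7302.0 MB.
= 7.302 GB.

7.30 GB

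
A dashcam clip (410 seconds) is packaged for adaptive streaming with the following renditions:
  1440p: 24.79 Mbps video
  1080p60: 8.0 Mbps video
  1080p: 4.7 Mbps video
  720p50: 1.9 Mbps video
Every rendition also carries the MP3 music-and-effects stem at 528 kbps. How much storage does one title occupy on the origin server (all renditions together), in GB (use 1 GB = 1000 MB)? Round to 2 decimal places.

2.13 GB

Audio: 528 kbps = 0.528 Mbps.
Sum of rendition bitrates: (24.79+0.528) + (8.0+0.528) + (4.7+0.528) + (1.9+0.528) = 41.502 Mbps.
× 410 s = 17,016 Mb = 2,127 MB = 2.127 GB.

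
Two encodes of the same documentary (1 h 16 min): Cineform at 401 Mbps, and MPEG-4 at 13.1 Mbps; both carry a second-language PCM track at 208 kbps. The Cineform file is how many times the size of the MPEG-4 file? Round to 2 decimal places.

30.15

1 h 16 min = 76 min = 4560 s
Audio: 208 kbps = 0.208 Mbps.
Cineform: 401.208 Mbps × 4560 s = 1829508.5 Mb = 212.983 GiB.
MPEG-4: 13.308 Mbps × 4560 s = 60684.5 Mb = 7.065 GiB.
Ratio: 212.983 / 7.065 = 30.148.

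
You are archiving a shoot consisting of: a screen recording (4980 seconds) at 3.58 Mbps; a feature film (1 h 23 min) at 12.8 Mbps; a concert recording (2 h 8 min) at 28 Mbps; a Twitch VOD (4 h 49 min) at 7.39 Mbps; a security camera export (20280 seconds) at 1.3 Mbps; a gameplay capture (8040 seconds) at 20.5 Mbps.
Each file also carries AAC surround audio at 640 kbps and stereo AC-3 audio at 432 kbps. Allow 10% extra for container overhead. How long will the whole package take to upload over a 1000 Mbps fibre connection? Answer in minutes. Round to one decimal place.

12.5 minutes

Audio total: 640 + 432 = 1072 kbps = 1.072 Mbps.
screen recording: 4.652 Mbps × 4980 s × 1.10 = 25483.7 Mb
feature film: 13.872 Mbps × 4980 s × 1.10 = 75990.8 Mb
concert recording: 29.072 Mbps × 7680 s × 1.10 = 245600.3 Mb
Twitch VOD: 8.462 Mbps × 17340 s × 1.10 = 161404.2 Mb
security camera export: 2.372 Mbps × 20280 s × 1.10 = 52914.6 Mb
gameplay capture: 21.572 Mbps × 8040 s × 1.10 = 190782.8 Mb
Total: 752176.3 Mb = 94022.0 MB.
At 1000 Mbps: 752176.3 / 1000 = 752 s ≈ 12.5 minutes.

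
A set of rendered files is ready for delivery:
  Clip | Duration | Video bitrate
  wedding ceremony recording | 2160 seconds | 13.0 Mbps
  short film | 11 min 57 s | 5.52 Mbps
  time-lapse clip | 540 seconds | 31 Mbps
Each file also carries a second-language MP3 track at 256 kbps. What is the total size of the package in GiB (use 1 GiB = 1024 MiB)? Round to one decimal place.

Audio: 256 kbps = 0.256 Mbps.
wedding ceremony recording: 13.256 Mbps × 2160 s = 28633.0 Mb
short film: 5.776 Mbps × 717 s = 4141.4 Mb
time-lapse clip: 31.256 Mbps × 540 s = 16878.2 Mb
Total: 49652.6 Mb = 6206.6 MB.
= 5.780 GiB.

5.8 GiB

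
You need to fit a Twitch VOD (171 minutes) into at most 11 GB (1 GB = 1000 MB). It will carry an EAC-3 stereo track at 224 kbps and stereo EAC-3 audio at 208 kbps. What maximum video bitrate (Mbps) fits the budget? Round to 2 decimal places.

Budget: 11 GB = 88000.0 Mb.
171 min = 10260 s
Total bitrate budget: 88000.0 Mb / 10260 s = 8.577 Mbps.
Audio total: 224 + 208 = 432 kbps = 0.432 Mbps.
Video: 8.577 − 0.432 = 8.145 Mbps.

8.14 Mbps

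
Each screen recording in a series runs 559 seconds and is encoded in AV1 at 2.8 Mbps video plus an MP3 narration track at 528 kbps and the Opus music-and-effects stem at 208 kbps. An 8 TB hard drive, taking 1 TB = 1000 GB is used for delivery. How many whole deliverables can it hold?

Audio total: 528 + 208 = 736 kbps = 0.736 Mbps.
Total bitrate: 3.536 Mbps.
Per item: 3.536 Mbps × 559 s = 1,977 Mb = 247.1 MB.
Capacity: 8 TB = 64,000,000 Mb; 32378.44 items → 32378 complete.

32378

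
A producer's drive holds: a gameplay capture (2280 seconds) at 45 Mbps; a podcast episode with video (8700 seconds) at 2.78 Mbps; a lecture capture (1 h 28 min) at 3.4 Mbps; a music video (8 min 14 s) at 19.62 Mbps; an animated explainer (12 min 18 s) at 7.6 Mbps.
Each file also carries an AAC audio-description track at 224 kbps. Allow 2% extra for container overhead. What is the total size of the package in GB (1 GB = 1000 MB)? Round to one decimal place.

Audio: 224 kbps = 0.224 Mbps.
gameplay capture: 45.224 Mbps × 2280 s × 1.02 = 105172.9 Mb
podcast episode with video: 3.004 Mbps × 8700 s × 1.02 = 26657.5 Mb
lecture capture: 3.624 Mbps × 5280 s × 1.02 = 19517.4 Mb
music video: 19.844 Mbps × 494 s × 1.02 = 9999.0 Mb
animated explainer: 7.824 Mbps × 738 s × 1.02 = 5889.6 Mb
Total: 167236.4 Mb = 20904.6 MB.
= 20.90 GB.

20.9 GB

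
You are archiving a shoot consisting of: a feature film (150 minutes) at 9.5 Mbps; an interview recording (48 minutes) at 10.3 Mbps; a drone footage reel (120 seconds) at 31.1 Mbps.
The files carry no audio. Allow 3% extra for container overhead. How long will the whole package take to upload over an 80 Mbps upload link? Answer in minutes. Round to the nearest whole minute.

26 minutes

feature film: 9.500 Mbps × 9000 s × 1.03 = 88065.0 Mb
interview recording: 10.300 Mbps × 2880 s × 1.03 = 30553.9 Mb
drone footage reel: 31.100 Mbps × 120 s × 1.03 = 3844.0 Mb
Total: 122462.9 Mb = 15307.9 MB.
At 80 Mbps: 122462.9 / 80 = 1531 s ≈ 25.5 minutes.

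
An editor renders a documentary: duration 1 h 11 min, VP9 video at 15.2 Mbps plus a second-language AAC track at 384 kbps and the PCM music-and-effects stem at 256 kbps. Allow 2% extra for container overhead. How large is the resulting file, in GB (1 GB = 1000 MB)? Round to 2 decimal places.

8.60 GB

1 h 11 min = 71 min = 4260 s
Audio total: 384 + 256 = 640 kbps = 0.640 Mbps.
Total bitrate: 15.2 + 0.640 = 15.840 Mbps.
Stream data: 15.840 Mbps × 4260 s = 67478.4 Mb.
With 2% container overhead: ×1.02.
68,828 Mb ÷ 8 = 8,603 MB → 8.603 GB.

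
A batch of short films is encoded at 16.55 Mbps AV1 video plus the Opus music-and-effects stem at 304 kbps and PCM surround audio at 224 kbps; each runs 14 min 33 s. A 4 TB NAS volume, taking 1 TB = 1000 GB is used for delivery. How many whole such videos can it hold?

14 min 33 s = 873 s
Audio total: 304 + 224 = 528 kbps = 0.528 Mbps.
Total bitrate: 17.078 Mbps.
Per item: 17.078 Mbps × 873 s = 14,909 Mb = 1,864 MB.
Capacity: 4 TB = 32,000,000 Mb; 2146.34 items → 2146 complete.

2146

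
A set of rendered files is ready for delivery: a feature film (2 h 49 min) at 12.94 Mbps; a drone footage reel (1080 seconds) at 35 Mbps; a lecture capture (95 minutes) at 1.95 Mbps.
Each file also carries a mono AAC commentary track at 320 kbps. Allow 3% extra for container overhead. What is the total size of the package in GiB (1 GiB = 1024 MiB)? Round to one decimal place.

Audio: 320 kbps = 0.320 Mbps.
feature film: 13.260 Mbps × 10140 s × 1.03 = 138490.1 Mb
drone footage reel: 35.320 Mbps × 1080 s × 1.03 = 39290.0 Mb
lecture capture: 2.270 Mbps × 5700 s × 1.03 = 13327.2 Mb
Total: 191107.2 Mb = 23888.4 MB.
= 22.25 GiB.

22.2 GiB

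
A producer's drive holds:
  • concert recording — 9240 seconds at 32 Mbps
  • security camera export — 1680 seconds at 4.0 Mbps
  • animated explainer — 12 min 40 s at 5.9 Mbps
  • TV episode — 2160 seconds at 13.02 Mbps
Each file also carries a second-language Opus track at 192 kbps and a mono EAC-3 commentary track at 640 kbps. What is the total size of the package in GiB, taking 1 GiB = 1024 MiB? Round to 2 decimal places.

40.34 GiB

Audio total: 192 + 640 = 832 kbps = 0.832 Mbps.
concert recording: 32.832 Mbps × 9240 s = 303367.7 Mb
security camera export: 4.832 Mbps × 1680 s = 8117.8 Mb
animated explainer: 6.732 Mbps × 760 s = 5116.3 Mb
TV episode: 13.852 Mbps × 2160 s = 29920.3 Mb
Total: 346522.1 Mb = 43315.3 MB.
= 40.34 GiB.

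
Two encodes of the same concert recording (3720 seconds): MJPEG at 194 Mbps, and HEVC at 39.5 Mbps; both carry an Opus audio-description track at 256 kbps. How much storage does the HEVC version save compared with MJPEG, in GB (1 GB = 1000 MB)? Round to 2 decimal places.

71.84 GB

Audio: 256 kbps = 0.256 Mbps.
MJPEG: 194.256 Mbps × 3720 s = 722632.3 Mb = 90.329 GB.
HEVC: 39.756 Mbps × 3720 s = 147892.3 Mb = 18.487 GB.
Saving: 90.329 − 18.487 = 71.843 GB.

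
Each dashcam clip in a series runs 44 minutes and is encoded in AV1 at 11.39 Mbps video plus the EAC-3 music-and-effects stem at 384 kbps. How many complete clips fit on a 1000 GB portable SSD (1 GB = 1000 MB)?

257

44 min = 2640 s
Audio: 384 kbps = 0.384 Mbps.
Total bitrate: 11.774 Mbps.
Per item: 11.774 Mbps × 2640 s = 31,083 Mb = 3,885 MB.
Capacity: 1000 GB = 8,000,000 Mb; 257.37 items → 257 complete.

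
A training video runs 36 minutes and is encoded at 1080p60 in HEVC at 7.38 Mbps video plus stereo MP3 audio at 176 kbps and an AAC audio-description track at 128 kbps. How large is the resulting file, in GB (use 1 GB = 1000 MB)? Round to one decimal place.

36 min = 2160 s
Audio total: 176 + 128 = 304 kbps = 0.304 Mbps.
Total bitrate: 7.38 + 0.304 = 7.684 Mbps.
Stream data: 7.684 Mbps × 2160 s = 16597.4 Mb.
16,597 Mb ÷ 8 = 2,075 MB → 2.075 GB.

2.1 GB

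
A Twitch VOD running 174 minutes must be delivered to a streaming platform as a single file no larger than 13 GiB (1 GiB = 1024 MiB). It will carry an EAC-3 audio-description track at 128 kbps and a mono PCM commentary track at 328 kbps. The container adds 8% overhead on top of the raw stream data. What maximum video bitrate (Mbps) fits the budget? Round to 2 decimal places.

Budget: 13 GiB = 111669.1 Mb.
Stream payload after overhead: 111669.1 / 1.08 = 103397.4 Mb.
174 min = 10440 s
Total bitrate budget: 103397.4 Mb / 10440 s = 9.904 Mbps.
Audio total: 128 + 328 = 456 kbps = 0.456 Mbps.
Video: 9.904 − 0.456 = 9.448 Mbps.

9.45 Mbps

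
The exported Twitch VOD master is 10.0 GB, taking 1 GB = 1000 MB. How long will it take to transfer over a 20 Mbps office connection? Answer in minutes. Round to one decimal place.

File: 10.0 GB = 80000.0 Mb.
At 20 Mbps: 80000.0 / 20 = 4000.0 s ≈ 66.7 minutes.

66.7 minutes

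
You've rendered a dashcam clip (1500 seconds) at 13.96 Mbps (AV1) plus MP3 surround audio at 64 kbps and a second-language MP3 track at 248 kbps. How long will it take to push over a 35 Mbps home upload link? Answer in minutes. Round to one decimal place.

Audio total: 64 + 248 = 312 kbps = 0.312 Mbps.
Total bitrate: 14.272 Mbps.
File: 14.272 Mbps × 1500 s = 21408.0 Mb.
At 35 Mbps: 21408.0 / 35 = 611.7 s ≈ 10.2 minutes.

10.2 minutes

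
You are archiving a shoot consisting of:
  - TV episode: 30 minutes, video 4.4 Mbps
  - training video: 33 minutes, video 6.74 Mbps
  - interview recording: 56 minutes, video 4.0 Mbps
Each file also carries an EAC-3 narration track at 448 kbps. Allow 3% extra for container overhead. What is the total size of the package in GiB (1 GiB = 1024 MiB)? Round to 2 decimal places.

4.54 GiB

Audio: 448 kbps = 0.448 Mbps.
TV episode: 4.848 Mbps × 1800 s × 1.03 = 8988.2 Mb
training video: 7.188 Mbps × 1980 s × 1.03 = 14659.2 Mb
interview recording: 4.448 Mbps × 3360 s × 1.03 = 15393.6 Mb
Total: 39041.0 Mb = 4880.1 MB.
= 4.545 GiB.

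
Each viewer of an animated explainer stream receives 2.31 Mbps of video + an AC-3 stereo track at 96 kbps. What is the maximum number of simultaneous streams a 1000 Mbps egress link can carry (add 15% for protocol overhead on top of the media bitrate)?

Audio: 96 kbps = 0.096 Mbps.
Per-viewer media rate: 2.406 Mbps.
On the wire with 15% overhead: 2.767 Mbps.
1000 Mbps = 1,000 Mbps; 1,000 / 2.767 = 361.42 → 361 viewers.

361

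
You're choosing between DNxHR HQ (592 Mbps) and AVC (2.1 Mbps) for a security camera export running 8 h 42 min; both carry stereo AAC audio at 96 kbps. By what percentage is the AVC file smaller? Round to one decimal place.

99.6%

8 h 42 min = 522 min = 31320 s
Audio: 96 kbps = 0.096 Mbps.
DNxHR HQ: 592.096 Mbps × 31320 s = 18544446.7 Mb = 2318.056 GB.
AVC: 2.196 Mbps × 31320 s = 68778.7 Mb = 8.597 GB.
Reduction: (1 − 8.597/2318.056) × 100 = 99.63%.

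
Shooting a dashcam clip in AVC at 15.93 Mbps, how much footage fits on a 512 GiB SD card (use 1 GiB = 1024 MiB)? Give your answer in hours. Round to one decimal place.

76.7 hours

Capacity: 512 GiB = 4,398,047 Mb.
Recording time: 4,398,047 / 15.930 = 276,086 s ≈ 76.7 hours.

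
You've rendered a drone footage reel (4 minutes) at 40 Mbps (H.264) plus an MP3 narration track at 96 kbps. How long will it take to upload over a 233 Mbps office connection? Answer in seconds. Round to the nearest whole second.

41 seconds

4 min = 240 s
Audio: 96 kbps = 0.096 Mbps.
Total bitrate: 40.096 Mbps.
File: 40.096 Mbps × 240 s = 9623.0 Mb.
At 233 Mbps: 9623.0 / 233 = 41.3 s ≈ 41.3 seconds.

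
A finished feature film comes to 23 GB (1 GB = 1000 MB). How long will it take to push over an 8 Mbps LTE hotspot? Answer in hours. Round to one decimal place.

File: 23 GB = 184000.0 Mb.
At 8 Mbps: 184000.0 / 8 = 23000.0 s ≈ 6.39 hours.

6.4 hours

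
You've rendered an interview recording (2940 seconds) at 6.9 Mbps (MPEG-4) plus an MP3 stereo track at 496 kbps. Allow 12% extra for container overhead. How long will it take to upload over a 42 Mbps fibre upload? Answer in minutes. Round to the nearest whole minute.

10 minutes

Audio: 496 kbps = 0.496 Mbps.
Total bitrate: 7.396 Mbps.
File: 7.396 Mbps × 2940 s = 21744.2 Mb.
With 12% container overhead: ×1.12. → 24353.5 Mb.
At 42 Mbps: 24353.5 / 42 = 579.8 s ≈ 9.66 minutes.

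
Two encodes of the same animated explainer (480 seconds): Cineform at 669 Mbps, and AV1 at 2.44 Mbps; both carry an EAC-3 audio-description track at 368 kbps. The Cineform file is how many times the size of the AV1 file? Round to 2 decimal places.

Audio: 368 kbps = 0.368 Mbps.
Cineform: 669.368 Mbps × 480 s = 321296.6 Mb = 40.162 GB.
AV1: 2.808 Mbps × 480 s = 1347.8 Mb = 0.168 GB.
Ratio: 40.162 / 0.168 = 238.379.

238.38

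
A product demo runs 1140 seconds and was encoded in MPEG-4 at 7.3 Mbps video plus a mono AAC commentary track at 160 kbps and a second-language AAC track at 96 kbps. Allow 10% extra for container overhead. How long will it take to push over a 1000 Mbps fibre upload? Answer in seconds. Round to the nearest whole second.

Audio total: 160 + 96 = 256 kbps = 0.256 Mbps.
Total bitrate: 7.556 Mbps.
File: 7.556 Mbps × 1140 s = 8613.8 Mb.
With 10% container overhead: ×1.10. → 9475.2 Mb.
At 1000 Mbps: 9475.2 / 1000 = 9.5 s ≈ 9.48 seconds.

9 seconds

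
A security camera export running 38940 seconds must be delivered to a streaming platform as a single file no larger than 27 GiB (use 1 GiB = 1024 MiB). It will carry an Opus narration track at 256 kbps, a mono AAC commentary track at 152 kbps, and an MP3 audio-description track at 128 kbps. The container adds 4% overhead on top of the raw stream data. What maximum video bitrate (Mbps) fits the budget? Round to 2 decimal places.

5.19 Mbps

Budget: 27 GiB = 231928.2 Mb.
Stream payload after overhead: 231928.2 / 1.04 = 223007.9 Mb.
Total bitrate budget: 223007.9 Mb / 38940 s = 5.727 Mbps.
Audio total: 256 + 152 + 128 = 536 kbps = 0.536 Mbps.
Video: 5.727 − 0.536 = 5.191 Mbps.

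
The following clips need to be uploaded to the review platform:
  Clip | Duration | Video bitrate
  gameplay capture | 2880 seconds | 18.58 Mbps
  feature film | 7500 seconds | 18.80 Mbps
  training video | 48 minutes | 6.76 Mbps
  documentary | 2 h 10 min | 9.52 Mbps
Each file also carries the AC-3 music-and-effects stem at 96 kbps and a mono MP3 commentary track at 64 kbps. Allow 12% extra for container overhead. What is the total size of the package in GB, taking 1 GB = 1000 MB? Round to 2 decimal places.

40.82 GB

Audio total: 96 + 64 = 160 kbps = 0.160 Mbps.
gameplay capture: 18.740 Mbps × 2880 s × 1.12 = 60447.7 Mb
feature film: 18.960 Mbps × 7500 s × 1.12 = 159264.0 Mb
training video: 6.920 Mbps × 2880 s × 1.12 = 22321.2 Mb
documentary: 9.680 Mbps × 7800 s × 1.12 = 84564.5 Mb
Total: 326597.4 Mb = 40824.7 MB.
= 40.82 GB.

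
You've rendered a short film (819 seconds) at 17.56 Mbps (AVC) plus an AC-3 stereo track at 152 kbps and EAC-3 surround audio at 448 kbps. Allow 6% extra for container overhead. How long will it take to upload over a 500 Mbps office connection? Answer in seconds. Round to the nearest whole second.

Audio total: 152 + 448 = 600 kbps = 0.600 Mbps.
Total bitrate: 18.160 Mbps.
File: 18.160 Mbps × 819 s = 14873.0 Mb.
With 6% container overhead: ×1.06. → 15765.4 Mb.
At 500 Mbps: 15765.4 / 500 = 31.5 s ≈ 31.5 seconds.

32 seconds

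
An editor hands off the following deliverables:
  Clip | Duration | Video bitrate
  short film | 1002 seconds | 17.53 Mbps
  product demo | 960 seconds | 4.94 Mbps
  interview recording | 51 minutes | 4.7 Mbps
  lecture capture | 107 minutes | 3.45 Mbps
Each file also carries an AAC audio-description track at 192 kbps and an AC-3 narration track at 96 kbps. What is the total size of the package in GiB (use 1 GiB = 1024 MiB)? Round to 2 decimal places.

Audio total: 192 + 96 = 288 kbps = 0.288 Mbps.
short film: 17.818 Mbps × 1002 s = 17853.6 Mb
product demo: 5.228 Mbps × 960 s = 5018.9 Mb
interview recording: 4.988 Mbps × 3060 s = 15263.3 Mb
lecture capture: 3.738 Mbps × 6420 s = 23998.0 Mb
Total: 62133.8 Mb = 7766.7 MB.
= 7.233 GiB.

7.23 GiB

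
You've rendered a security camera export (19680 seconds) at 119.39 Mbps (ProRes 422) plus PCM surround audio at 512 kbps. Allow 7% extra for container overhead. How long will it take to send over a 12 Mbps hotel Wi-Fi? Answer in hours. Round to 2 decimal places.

Audio: 512 kbps = 0.512 Mbps.
Total bitrate: 119.902 Mbps.
File: 119.902 Mbps × 19680 s = 2359671.4 Mb.
With 7% container overhead: ×1.07. → 2524848.4 Mb.
At 12 Mbps: 2524848.4 / 12 = 210404.0 s ≈ 58.4 hours.

58.45 hours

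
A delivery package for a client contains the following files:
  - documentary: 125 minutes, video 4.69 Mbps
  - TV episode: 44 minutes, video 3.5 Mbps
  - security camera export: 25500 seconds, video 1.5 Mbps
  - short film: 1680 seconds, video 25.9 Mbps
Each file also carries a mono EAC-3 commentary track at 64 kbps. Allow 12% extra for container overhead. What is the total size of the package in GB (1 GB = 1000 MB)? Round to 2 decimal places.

18.00 GB

Audio: 64 kbps = 0.064 Mbps.
documentary: 4.754 Mbps × 7500 s × 1.12 = 39933.6 Mb
TV episode: 3.564 Mbps × 2640 s × 1.12 = 10538.0 Mb
security camera export: 1.564 Mbps × 25500 s × 1.12 = 44667.8 Mb
short film: 25.964 Mbps × 1680 s × 1.12 = 48853.9 Mb
Total: 143993.3 Mb = 17999.2 MB.
= 18.00 GB.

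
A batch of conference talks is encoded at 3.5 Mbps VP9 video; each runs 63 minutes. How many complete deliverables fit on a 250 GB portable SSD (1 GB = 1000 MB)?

63 min = 3780 s
Per item: 3.500 Mbps × 3780 s = 13,230 Mb = 1,654 MB.
Capacity: 250 GB = 2,000,000 Mb; 151.17 items → 151 complete.

151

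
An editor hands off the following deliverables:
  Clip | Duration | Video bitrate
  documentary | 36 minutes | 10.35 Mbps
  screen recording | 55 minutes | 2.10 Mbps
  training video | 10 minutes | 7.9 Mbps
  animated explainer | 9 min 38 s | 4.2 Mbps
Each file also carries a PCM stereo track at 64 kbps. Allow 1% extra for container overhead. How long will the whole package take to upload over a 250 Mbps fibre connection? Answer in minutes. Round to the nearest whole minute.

2 minutes

Audio: 64 kbps = 0.064 Mbps.
documentary: 10.414 Mbps × 2160 s × 1.01 = 22719.2 Mb
screen recording: 2.164 Mbps × 3300 s × 1.01 = 7212.6 Mb
training video: 7.964 Mbps × 600 s × 1.01 = 4826.2 Mb
animated explainer: 4.264 Mbps × 578 s × 1.01 = 2489.2 Mb
Total: 37247.2 Mb = 4655.9 MB.
At 250 Mbps: 37247.2 / 250 = 149 s ≈ 2.48 minutes.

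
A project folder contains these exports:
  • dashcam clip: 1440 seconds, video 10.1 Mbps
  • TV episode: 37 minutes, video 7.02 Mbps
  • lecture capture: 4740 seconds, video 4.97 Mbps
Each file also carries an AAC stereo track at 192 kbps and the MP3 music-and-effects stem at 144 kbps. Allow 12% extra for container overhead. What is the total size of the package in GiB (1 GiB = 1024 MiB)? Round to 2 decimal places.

7.37 GiB

Audio total: 192 + 144 = 336 kbps = 0.336 Mbps.
dashcam clip: 10.436 Mbps × 1440 s × 1.12 = 16831.2 Mb
TV episode: 7.356 Mbps × 2220 s × 1.12 = 18290.0 Mb
lecture capture: 5.306 Mbps × 4740 s × 1.12 = 28168.5 Mb
Total: 63289.6 Mb = 7911.2 MB.
= 7.368 GiB.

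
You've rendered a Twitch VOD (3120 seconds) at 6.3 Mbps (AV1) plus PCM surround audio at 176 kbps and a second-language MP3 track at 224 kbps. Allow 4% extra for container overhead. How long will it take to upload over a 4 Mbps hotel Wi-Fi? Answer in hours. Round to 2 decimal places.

1.51 hours

Audio total: 176 + 224 = 400 kbps = 0.400 Mbps.
Total bitrate: 6.700 Mbps.
File: 6.700 Mbps × 3120 s = 20904.0 Mb.
With 4% container overhead: ×1.04. → 21740.2 Mb.
At 4 Mbps: 21740.2 / 4 = 5435.0 s ≈ 1.51 hours.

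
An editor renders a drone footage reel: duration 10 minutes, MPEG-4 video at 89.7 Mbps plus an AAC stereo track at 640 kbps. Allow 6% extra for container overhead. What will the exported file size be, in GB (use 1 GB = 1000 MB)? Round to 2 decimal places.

7.18 GB

10 min = 600 s
Audio: 640 kbps = 0.640 Mbps.
Total bitrate: 89.7 + 0.640 = 90.340 Mbps.
Stream data: 90.340 Mbps × 600 s = 54204.0 Mb.
With 6% container overhead: ×1.06.
57,456 Mb ÷ 8 = 7,182 MB → 7.182 GB.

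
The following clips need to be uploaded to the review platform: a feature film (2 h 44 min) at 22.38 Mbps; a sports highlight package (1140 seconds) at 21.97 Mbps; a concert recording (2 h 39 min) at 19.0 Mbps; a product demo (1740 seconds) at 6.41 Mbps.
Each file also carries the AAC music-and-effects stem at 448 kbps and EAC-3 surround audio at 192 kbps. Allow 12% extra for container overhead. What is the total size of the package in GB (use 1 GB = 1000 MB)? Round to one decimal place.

63.3 GB

Audio total: 448 + 192 = 640 kbps = 0.640 Mbps.
feature film: 23.020 Mbps × 9840 s × 1.12 = 253698.8 Mb
sports highlight package: 22.610 Mbps × 1140 s × 1.12 = 28868.4 Mb
concert recording: 19.640 Mbps × 9540 s × 1.12 = 209849.5 Mb
product demo: 7.050 Mbps × 1740 s × 1.12 = 13739.0 Mb
Total: 506155.8 Mb = 63269.5 MB.
= 63.27 GB.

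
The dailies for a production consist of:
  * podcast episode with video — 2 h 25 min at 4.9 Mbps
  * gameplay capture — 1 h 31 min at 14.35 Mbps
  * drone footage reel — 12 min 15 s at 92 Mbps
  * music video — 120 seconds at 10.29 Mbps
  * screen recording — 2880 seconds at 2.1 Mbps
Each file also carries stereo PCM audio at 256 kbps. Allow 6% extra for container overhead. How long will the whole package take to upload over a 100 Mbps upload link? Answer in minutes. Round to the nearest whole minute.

35 minutes

Audio: 256 kbps = 0.256 Mbps.
podcast episode with video: 5.156 Mbps × 8700 s × 1.06 = 47548.6 Mb
gameplay capture: 14.606 Mbps × 5460 s × 1.06 = 84533.7 Mb
drone footage reel: 92.256 Mbps × 735 s × 1.06 = 71876.6 Mb
music video: 10.546 Mbps × 120 s × 1.06 = 1341.5 Mb
screen recording: 2.356 Mbps × 2880 s × 1.06 = 7192.4 Mb
Total: 212492.8 Mb = 26561.6 MB.
At 100 Mbps: 212492.8 / 100 = 2125 s ≈ 35.4 minutes.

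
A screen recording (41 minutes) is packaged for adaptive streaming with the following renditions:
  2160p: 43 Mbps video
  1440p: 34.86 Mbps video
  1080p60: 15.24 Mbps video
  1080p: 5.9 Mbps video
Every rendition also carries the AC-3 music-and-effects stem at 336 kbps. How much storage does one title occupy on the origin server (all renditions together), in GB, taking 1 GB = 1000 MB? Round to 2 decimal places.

41 min = 2460 s
Audio: 336 kbps = 0.336 Mbps.
Sum of rendition bitrates: (43+0.336) + (34.86+0.336) + (15.24+0.336) + (5.9+0.336) = 100.344 Mbps.
× 2460 s = 246,846 Mb = 30,856 MB = 30.86 GB.

30.86 GB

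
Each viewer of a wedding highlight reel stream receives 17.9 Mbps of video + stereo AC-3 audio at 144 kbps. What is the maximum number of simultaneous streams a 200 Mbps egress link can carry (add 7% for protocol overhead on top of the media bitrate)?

Audio: 144 kbps = 0.144 Mbps.
Per-viewer media rate: 18.044 Mbps.
On the wire with 7% overhead: 19.307 Mbps.
200 Mbps = 200.0 Mbps; 200.0 / 19.307 = 10.36 → 10 viewers.

10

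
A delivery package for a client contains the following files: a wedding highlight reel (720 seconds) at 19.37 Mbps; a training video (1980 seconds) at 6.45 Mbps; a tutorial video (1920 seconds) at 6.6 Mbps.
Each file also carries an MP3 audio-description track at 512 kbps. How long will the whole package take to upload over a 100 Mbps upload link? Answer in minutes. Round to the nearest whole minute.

Audio: 512 kbps = 0.512 Mbps.
wedding highlight reel: 19.882 Mbps × 720 s = 14315.0 Mb
training video: 6.962 Mbps × 1980 s = 13784.8 Mb
tutorial video: 7.112 Mbps × 1920 s = 13655.0 Mb
Total: 41754.8 Mb = 5219.4 MB.
At 100 Mbps: 41754.8 / 100 = 418 s ≈ 6.96 minutes.

7 minutes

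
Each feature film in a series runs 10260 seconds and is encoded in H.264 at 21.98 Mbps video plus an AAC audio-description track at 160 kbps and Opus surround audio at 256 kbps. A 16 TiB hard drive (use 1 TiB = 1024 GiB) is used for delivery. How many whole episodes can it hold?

612

Audio total: 160 + 256 = 416 kbps = 0.416 Mbps.
Total bitrate: 22.396 Mbps.
Per item: 22.396 Mbps × 10260 s = 229,783 Mb = 28,723 MB.
Capacity: 16 TiB = 140,737,488 Mb; 612.48 items → 612 complete.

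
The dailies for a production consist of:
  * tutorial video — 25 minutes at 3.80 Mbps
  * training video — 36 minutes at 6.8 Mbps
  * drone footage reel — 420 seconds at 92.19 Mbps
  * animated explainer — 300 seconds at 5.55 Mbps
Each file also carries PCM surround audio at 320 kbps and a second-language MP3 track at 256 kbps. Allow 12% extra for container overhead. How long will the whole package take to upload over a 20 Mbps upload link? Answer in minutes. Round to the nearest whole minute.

Audio total: 320 + 256 = 576 kbps = 0.576 Mbps.
tutorial video: 4.376 Mbps × 1500 s × 1.12 = 7351.7 Mb
training video: 7.376 Mbps × 2160 s × 1.12 = 17844.0 Mb
drone footage reel: 92.766 Mbps × 420 s × 1.12 = 43637.1 Mb
animated explainer: 6.126 Mbps × 300 s × 1.12 = 2058.3 Mb
Total: 70891.2 Mb = 8861.4 MB.
At 20 Mbps: 70891.2 / 20 = 3545 s ≈ 59.1 minutes.

59 minutes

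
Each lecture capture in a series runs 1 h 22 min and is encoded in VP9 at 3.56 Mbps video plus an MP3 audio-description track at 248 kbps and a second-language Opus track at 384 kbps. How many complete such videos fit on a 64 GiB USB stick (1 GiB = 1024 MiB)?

1 h 22 min = 82 min = 4920 s
Audio total: 248 + 384 = 632 kbps = 0.632 Mbps.
Total bitrate: 4.192 Mbps.
Per item: 4.192 Mbps × 4920 s = 20,625 Mb = 2,578 MB.
Capacity: 64 GiB = 549,756 Mb; 26.66 items → 26 complete.

26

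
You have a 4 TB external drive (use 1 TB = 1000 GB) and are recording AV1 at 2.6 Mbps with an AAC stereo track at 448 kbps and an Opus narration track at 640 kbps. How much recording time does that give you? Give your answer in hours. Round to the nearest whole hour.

Audio total: 448 + 640 = 1088 kbps = 1.088 Mbps.
Total bitrate: 2.6 + 1.088 = 3.688 Mbps.
Capacity: 4 TB = 32,000,000 Mb.
Recording time: 32,000,000 / 3.688 = 8,676,790 s ≈ 2,410 hours.

2410 hours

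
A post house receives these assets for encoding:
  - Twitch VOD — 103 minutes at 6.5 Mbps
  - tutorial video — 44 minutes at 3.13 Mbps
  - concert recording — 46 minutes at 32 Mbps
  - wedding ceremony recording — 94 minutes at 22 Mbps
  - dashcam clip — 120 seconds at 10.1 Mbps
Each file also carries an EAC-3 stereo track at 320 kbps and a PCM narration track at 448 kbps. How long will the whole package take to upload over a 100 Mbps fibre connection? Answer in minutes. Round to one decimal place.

Audio total: 320 + 448 = 768 kbps = 0.768 Mbps.
Twitch VOD: 7.268 Mbps × 6180 s = 44916.2 Mb
tutorial video: 3.898 Mbps × 2640 s = 10290.7 Mb
concert recording: 32.768 Mbps × 2760 s = 90439.7 Mb
wedding ceremony recording: 22.768 Mbps × 5640 s = 128411.5 Mb
dashcam clip: 10.868 Mbps × 120 s = 1304.2 Mb
Total: 275362.3 Mb = 34420.3 MB.
At 100 Mbps: 275362.3 / 100 = 2754 s ≈ 45.9 minutes.

45.9 minutes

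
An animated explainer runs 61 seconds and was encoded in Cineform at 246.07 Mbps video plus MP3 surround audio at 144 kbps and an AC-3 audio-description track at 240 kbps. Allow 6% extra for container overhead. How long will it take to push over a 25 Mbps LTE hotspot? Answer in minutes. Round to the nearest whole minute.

Audio total: 144 + 240 = 384 kbps = 0.384 Mbps.
Total bitrate: 246.454 Mbps.
File: 246.454 Mbps × 61 s = 15033.7 Mb.
With 6% container overhead: ×1.06. → 15935.7 Mb.
At 25 Mbps: 15935.7 / 25 = 637.4 s ≈ 10.6 minutes.

11 minutes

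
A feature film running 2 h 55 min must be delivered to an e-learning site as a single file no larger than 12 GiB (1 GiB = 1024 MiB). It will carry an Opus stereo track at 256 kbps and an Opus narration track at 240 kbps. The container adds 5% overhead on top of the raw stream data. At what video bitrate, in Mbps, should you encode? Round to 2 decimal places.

Budget: 12 GiB = 103079.2 Mb.
Stream payload after overhead: 103079.2 / 1.05 = 98170.7 Mb.
2 h 55 min = 175 min = 10500 s
Total bitrate budget: 98170.7 Mb / 10500 s = 9.350 Mbps.
Audio total: 256 + 240 = 496 kbps = 0.496 Mbps.
Video: 9.350 − 0.496 = 8.854 Mbps.

8.85 Mbps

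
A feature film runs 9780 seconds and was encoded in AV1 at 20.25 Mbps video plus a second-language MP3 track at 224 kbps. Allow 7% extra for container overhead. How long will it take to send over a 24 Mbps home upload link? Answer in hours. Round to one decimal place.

Audio: 224 kbps = 0.224 Mbps.
Total bitrate: 20.474 Mbps.
File: 20.474 Mbps × 9780 s = 200235.7 Mb.
With 7% container overhead: ×1.07. → 214252.2 Mb.
At 24 Mbps: 214252.2 / 24 = 8927.2 s ≈ 2.48 hours.

2.5 hours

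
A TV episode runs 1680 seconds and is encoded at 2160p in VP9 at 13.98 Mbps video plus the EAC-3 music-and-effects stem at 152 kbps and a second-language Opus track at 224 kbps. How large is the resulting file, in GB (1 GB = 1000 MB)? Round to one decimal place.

3.0 GB

Audio total: 152 + 224 = 376 kbps = 0.376 Mbps.
Total bitrate: 13.98 + 0.376 = 14.356 Mbps.
Stream data: 14.356 Mbps × 1680 s = 24118.1 Mb.
24,118 Mb ÷ 8 = 3,015 MB → 3.015 GB.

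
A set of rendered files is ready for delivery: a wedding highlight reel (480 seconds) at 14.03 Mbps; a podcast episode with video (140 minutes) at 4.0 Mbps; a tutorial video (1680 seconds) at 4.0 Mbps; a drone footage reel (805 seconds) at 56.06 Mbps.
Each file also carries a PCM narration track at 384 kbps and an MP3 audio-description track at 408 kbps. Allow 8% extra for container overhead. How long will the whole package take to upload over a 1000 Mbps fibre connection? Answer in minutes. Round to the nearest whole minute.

2 minutes

Audio total: 384 + 408 = 792 kbps = 0.792 Mbps.
wedding highlight reel: 14.822 Mbps × 480 s × 1.08 = 7683.7 Mb
podcast episode with video: 4.792 Mbps × 8400 s × 1.08 = 43473.0 Mb
tutorial video: 4.792 Mbps × 1680 s × 1.08 = 8694.6 Mb
drone footage reel: 56.852 Mbps × 805 s × 1.08 = 49427.1 Mb
Total: 109278.5 Mb = 13659.8 MB.
At 1000 Mbps: 109278.5 / 1000 = 109 s ≈ 1.82 minutes.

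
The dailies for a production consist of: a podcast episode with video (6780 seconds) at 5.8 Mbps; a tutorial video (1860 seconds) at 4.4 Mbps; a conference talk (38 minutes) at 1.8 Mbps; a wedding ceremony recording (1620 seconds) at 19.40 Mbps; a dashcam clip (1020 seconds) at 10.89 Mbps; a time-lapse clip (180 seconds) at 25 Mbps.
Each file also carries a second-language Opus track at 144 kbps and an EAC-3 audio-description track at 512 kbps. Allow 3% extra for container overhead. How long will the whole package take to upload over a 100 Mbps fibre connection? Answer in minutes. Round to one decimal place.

18.5 minutes

Audio total: 144 + 512 = 656 kbps = 0.656 Mbps.
podcast episode with video: 6.456 Mbps × 6780 s × 1.03 = 45084.8 Mb
tutorial video: 5.056 Mbps × 1860 s × 1.03 = 9686.3 Mb
conference talk: 2.456 Mbps × 2280 s × 1.03 = 5767.7 Mb
wedding ceremony recording: 20.056 Mbps × 1620 s × 1.03 = 33465.4 Mb
dashcam clip: 11.546 Mbps × 1020 s × 1.03 = 12130.2 Mb
time-lapse clip: 25.656 Mbps × 180 s × 1.03 = 4756.6 Mb
Total: 110891.1 Mb = 13861.4 MB.
At 100 Mbps: 110891.1 / 100 = 1109 s ≈ 18.5 minutes.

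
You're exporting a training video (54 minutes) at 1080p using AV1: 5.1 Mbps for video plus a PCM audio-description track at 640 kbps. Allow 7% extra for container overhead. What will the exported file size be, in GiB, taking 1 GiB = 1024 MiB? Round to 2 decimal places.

2.32 GiB

54 min = 3240 s
Audio: 640 kbps = 0.640 Mbps.
Total bitrate: 5.1 + 0.640 = 5.740 Mbps.
Stream data: 5.740 Mbps × 3240 s = 18597.6 Mb.
With 7% container overhead: ×1.07.
19,899 Mb = 2,487,429,000 bytes ÷ 1,073,741,824 = 2.317 GiB.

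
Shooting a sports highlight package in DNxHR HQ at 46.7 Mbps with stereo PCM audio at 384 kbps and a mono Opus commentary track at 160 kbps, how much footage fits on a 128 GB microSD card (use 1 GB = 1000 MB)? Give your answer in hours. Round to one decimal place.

Audio total: 384 + 160 = 544 kbps = 0.544 Mbps.
Total bitrate: 46.7 + 0.544 = 47.244 Mbps.
Capacity: 128 GB = 1,024,000 Mb.
Recording time: 1,024,000 / 47.244 = 21,675 s ≈ 6.02 hours.

6.0 hours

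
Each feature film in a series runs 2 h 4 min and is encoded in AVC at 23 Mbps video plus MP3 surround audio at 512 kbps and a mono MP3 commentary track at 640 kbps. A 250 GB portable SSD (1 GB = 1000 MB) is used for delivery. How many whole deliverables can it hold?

2 h 4 min = 124 min = 7440 s
Audio total: 512 + 640 = 1152 kbps = 1.152 Mbps.
Total bitrate: 24.152 Mbps.
Per item: 24.152 Mbps × 7440 s = 179,691 Mb = 22,461 MB.
Capacity: 250 GB = 2,000,000 Mb; 11.13 items → 11 complete.

11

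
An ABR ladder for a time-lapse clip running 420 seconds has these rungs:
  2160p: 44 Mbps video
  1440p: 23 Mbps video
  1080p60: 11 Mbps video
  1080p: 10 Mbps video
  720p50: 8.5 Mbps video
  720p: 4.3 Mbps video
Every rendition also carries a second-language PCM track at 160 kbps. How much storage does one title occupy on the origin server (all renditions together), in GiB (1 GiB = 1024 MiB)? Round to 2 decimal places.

Audio: 160 kbps = 0.160 Mbps.
Sum of rendition bitrates: (44+0.160) + (23+0.160) + (11+0.160) + (10+0.160) + (8.5+0.160) + (4.3+0.160) = 101.760 Mbps.
× 420 s = 42,739 Mb = 5,342 MB = 4.975 GiB.

4.98 GiB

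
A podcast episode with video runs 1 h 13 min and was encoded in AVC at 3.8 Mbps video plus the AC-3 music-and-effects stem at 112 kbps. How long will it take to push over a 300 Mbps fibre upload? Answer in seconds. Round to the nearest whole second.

1 h 13 min = 73 min = 4380 s
Audio: 112 kbps = 0.112 Mbps.
Total bitrate: 3.912 Mbps.
File: 3.912 Mbps × 4380 s = 17134.6 Mb.
At 300 Mbps: 17134.6 / 300 = 57.1 s ≈ 57.1 seconds.

57 seconds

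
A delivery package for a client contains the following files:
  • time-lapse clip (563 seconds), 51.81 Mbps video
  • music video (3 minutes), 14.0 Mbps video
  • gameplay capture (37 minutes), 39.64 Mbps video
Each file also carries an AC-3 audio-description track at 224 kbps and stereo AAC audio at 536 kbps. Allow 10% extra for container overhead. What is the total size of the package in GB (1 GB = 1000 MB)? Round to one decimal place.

16.8 GB

Audio total: 224 + 536 = 760 kbps = 0.760 Mbps.
time-lapse clip: 52.570 Mbps × 563 s × 1.10 = 32556.6 Mb
music video: 14.760 Mbps × 180 s × 1.10 = 2922.5 Mb
gameplay capture: 40.400 Mbps × 2220 s × 1.10 = 98656.8 Mb
Total: 134135.9 Mb = 16767.0 MB.
= 16.77 GB.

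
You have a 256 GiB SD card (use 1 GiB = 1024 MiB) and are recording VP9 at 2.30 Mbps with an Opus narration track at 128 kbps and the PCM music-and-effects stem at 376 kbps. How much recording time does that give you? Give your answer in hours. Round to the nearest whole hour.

218 hours

Audio total: 128 + 376 = 504 kbps = 0.504 Mbps.
Total bitrate: 2.30 + 0.504 = 2.804 Mbps.
Capacity: 256 GiB = 2,199,023 Mb.
Recording time: 2,199,023 / 2.804 = 784,245 s ≈ 218 hours.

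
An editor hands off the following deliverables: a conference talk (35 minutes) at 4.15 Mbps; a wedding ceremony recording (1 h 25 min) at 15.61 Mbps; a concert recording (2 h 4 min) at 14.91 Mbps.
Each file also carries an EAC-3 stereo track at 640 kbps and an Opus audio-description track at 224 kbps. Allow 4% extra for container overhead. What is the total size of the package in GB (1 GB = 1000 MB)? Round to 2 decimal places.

Audio total: 640 + 224 = 864 kbps = 0.864 Mbps.
conference talk: 5.014 Mbps × 2100 s × 1.04 = 10950.6 Mb
wedding ceremony recording: 16.474 Mbps × 5100 s × 1.04 = 87378.1 Mb
concert recording: 15.774 Mbps × 7440 s × 1.04 = 122052.9 Mb
Total: 220381.6 Mb = 27547.7 MB.
= 27.55 GB.

27.55 GB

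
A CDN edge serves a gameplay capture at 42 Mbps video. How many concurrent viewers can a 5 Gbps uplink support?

5 Gbps = 5,000 Mbps; 5,000 / 42.000 = 119.05 → 119 viewers.

119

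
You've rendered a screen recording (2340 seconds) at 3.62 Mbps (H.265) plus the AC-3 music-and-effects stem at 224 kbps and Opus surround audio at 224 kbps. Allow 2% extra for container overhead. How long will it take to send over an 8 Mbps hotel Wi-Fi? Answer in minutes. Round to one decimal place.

20.2 minutes

Audio total: 224 + 224 = 448 kbps = 0.448 Mbps.
Total bitrate: 4.068 Mbps.
File: 4.068 Mbps × 2340 s = 9519.1 Mb.
With 2% container overhead: ×1.02. → 9709.5 Mb.
At 8 Mbps: 9709.5 / 8 = 1213.7 s ≈ 20.2 minutes.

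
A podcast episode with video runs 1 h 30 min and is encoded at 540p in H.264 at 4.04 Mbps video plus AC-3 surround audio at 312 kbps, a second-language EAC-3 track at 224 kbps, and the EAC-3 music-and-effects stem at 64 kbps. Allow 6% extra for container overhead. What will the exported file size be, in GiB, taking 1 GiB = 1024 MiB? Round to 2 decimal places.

3.09 GiB

1 h 30 min = 90 min = 5400 s
Audio total: 312 + 224 + 64 = 600 kbps = 0.600 Mbps.
Total bitrate: 4.04 + 0.600 = 4.640 Mbps.
Stream data: 4.640 Mbps × 5400 s = 25056.0 Mb.
With 6% container overhead: ×1.06.
26,559 Mb = 3,319,920,000 bytes ÷ 1,073,741,824 = 3.092 GiB.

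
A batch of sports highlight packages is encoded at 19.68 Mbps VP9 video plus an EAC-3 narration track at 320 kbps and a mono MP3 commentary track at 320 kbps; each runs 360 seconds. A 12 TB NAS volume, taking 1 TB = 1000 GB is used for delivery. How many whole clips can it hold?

Audio total: 320 + 320 = 640 kbps = 0.640 Mbps.
Total bitrate: 20.320 Mbps.
Per item: 20.320 Mbps × 360 s = 7,315 Mb = 914.4 MB.
Capacity: 12 TB = 96,000,000 Mb; 13123.36 items → 13123 complete.

13123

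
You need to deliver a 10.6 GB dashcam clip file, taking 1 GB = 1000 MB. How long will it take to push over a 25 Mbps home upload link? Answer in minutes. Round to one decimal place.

File: 10.6 GB = 84800.0 Mb.
At 25 Mbps: 84800.0 / 25 = 3392.0 s ≈ 56.5 minutes.

56.5 minutes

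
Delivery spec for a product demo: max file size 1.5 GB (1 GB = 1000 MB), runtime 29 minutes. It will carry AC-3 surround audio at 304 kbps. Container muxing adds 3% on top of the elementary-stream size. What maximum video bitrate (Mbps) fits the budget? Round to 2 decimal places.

6.39 Mbps

Budget: 1.5 GB = 12000.0 Mb.
Stream payload after overhead: 12000.0 / 1.03 = 11650.5 Mb.
29 min = 1740 s
Total bitrate budget: 11650.5 Mb / 1740 s = 6.696 Mbps.
Audio: 304 kbps = 0.304 Mbps.
Video: 6.696 − 0.304 = 6.392 Mbps.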